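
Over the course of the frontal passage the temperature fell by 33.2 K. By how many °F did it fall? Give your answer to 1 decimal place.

59.8 °F

For a temperature change the 32° offset cancels: Δ°F = 33.2 × 1.8 = 59.8 °F.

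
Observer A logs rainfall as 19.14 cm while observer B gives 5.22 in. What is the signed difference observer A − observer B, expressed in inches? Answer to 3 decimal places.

observer A: 19.14 cm = 7.53543 in.
Difference: 7.53543 − 5.22000 = 2.315 in.

2.315 in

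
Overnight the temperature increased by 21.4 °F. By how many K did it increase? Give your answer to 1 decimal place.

11.9 K

A change of 1 °C equals a change of 1.8 °F: ΔK = 21.4 × 0.5556 = 11.9 K.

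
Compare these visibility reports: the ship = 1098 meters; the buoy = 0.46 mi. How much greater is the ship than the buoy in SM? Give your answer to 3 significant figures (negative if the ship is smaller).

0.222 SM

the ship: 1098 m = 0.68227 SM.
Difference: 0.68227 − 0.46000 = 0.222 SM.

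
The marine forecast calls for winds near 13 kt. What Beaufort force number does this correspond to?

13 kt lies in the Beaufort 4 band (moderate breeze, 11–16 kt).

Beaufort force 4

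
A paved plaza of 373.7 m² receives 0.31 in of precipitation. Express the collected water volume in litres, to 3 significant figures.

Depth: 0.31 in × 25.4 = 7.874 mm.
1 mm over 1 m² is 1 L, so volume = 7.874 × 373.7 = 2942.5138 L ≈ 2940 L.

2940 litres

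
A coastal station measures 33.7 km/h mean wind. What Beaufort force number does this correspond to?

Beaufort force 5

33.7 km/h = 9.4 m/s, which is Beaufort 5 (fresh breeze, 8.0–10.7 m/s).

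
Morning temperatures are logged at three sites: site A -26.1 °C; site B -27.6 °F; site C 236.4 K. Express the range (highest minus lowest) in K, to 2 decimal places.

10.65 K

site B: -27.6 °F = -33.111 °C.
site C: 236.4 K = -36.750 °C.
Spread: (-26.100) − (-36.750) = 10.650 °C.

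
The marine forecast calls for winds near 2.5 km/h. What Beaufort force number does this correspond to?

2.5 km/h = 0.7 m/s, which is Beaufort 1 (light air, 0.3–1.5 m/s).

Beaufort force 1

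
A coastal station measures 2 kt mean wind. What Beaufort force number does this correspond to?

2 kt lies in the Beaufort 1 band (light air, 1–3 kt).

Beaufort force 1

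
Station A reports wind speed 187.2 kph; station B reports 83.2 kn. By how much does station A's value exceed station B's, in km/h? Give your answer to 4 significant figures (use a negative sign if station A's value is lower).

33.11 km/h

station B: 83.2 kt = 154.0864 km/h.
Difference: 187.2000 − 154.0864 = 33.11 km/h.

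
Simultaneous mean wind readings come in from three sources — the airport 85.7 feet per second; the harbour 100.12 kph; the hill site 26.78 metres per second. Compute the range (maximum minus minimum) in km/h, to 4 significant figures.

6.083 km/h

the airport: 85.7 ft/s = 94.03690 km/h.
the hill site: 26.78 m/s = 96.40800 km/h.
Spread: 100.12000 − 94.03690 = 6.083 km/h.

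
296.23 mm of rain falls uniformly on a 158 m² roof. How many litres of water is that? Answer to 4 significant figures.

46800 litres

1 mm over 1 m² is 1 L, so volume = 296.23 × 158 = 46804.34 L ≈ 46800 L.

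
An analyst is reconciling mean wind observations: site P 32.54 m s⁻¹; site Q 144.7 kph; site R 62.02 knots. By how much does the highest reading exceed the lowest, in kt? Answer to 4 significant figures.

site P: 32.54 m/s = 63.2527 kt.
site Q: 144.7 km/h = 78.1317 kt.
Spread: 78.1317 − 62.0200 = 16.11 kt.

16.11 kt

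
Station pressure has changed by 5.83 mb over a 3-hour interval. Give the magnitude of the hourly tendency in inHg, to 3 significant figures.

0.0574 inHg per hour

5.83 mb / 3 h × 0.02953 inHg/mb = 0.0574 inHg/h.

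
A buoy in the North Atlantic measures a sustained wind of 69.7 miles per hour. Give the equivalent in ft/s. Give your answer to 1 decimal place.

102.2 ft/s

1 mph = 1.46667 ft/s, so 69.7 × 1.46667 = 102.2 ft/s.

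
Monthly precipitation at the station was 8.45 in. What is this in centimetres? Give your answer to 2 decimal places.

21.46 cm

1 in = 2.54 cm, so 8.45 × 2.54 = 21.46 cm.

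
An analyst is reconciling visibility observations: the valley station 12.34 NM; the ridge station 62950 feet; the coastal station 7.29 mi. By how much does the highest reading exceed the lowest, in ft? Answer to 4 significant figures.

36490 ft

the valley station: 12.34 nmi = 74979.27 ft.
the coastal station: 7.29 SM = 38491.20 ft.
Spread: 74979.27 − 38491.20 = 36490 ft.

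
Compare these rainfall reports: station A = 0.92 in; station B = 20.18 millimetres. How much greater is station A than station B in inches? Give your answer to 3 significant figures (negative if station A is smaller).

station B: 20.18 mm = 0.79449 in.
Difference: 0.92000 − 0.79449 = 0.126 in.

0.126 in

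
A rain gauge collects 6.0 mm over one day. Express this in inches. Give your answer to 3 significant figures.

1 mm = 0.0393701 in, so 6.0 × 0.0393701 = 0.236 in.

0.236 in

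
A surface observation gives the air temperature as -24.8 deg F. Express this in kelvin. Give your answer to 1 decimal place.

241.6 K

First to °C: -31.56 °C.
Then to K: 241.6 K.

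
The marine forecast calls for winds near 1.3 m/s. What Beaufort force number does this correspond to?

Beaufort force 1

1.3 m/s lies in the Beaufort 1 band (light air, 0.3–1.5 m/s).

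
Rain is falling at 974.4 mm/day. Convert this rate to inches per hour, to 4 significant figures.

1.598 in/hour

974.4 mm/day × 0.0393701 in/mm × 0.0416667 day/hour = 1.598 in/hour.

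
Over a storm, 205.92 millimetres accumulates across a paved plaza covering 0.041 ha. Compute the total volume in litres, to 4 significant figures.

84430 litres

Area: 0.041 ha = 410 m².
1 mm over 1 m² is 1 L, so volume = 205.92 × 410 = 84427.2 L ≈ 84430 L.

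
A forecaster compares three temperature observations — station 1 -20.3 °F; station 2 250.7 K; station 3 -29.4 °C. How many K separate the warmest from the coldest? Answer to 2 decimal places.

6.95 K

station 1: -20.3 °F = -29.056 °C.
station 2: 250.7 K = -22.450 °C.
Spread: (-22.450) − (-29.400) = 6.950 °C.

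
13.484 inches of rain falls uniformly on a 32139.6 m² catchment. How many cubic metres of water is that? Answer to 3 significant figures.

11000 cubic metres

Depth: 13.484 in × 25.4 = 342.4936 mm.
1 mm over 1 m² is 1 L, so volume = 342.4936 × 32139.6 = 11007607 L = 11000 m³.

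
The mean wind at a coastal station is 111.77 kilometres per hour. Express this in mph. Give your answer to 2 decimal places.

69.45 mph

1 km/h = 0.621371 mph, so 111.77 × 0.621371 = 69.45 mph.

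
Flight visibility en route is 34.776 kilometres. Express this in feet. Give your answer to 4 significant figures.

114100 ft

1 km = 3280.84 ft, so 34.776 × 3280.84 = 114100 ft.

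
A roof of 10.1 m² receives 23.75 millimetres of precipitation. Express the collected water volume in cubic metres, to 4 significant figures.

0.2399 cubic metres

1 mm over 1 m² is 1 L, so volume = 23.75 × 10.1 = 239.875 L = 0.2399 m³.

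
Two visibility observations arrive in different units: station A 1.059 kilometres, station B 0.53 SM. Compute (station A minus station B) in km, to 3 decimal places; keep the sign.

0.206 km

station B: 0.53 SM = 0.85295 km.
Difference: 1.05900 − 0.85295 = 0.206 km.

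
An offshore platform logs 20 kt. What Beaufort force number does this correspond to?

20 kt lies in the Beaufort 5 band (fresh breeze, 17–21 kt).

Beaufort force 5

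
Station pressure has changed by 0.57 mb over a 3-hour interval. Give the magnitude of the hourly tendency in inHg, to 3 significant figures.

0.00561 inHg per hour

0.57 mb / 3 h × 0.02953 inHg/mb = 0.00561 inHg/h.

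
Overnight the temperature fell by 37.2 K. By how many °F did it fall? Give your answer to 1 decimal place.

67.0 °F

A change of 1 °C equals a change of 1.8 °F: Δ°F = 37.2 × 1.8 = 67.0 °F.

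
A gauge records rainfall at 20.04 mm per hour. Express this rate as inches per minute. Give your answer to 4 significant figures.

20.04 mm/hour × 0.0393701 in/mm × 0.0166667 hour/minute = 0.01315 in/minute.

0.01315 in/minute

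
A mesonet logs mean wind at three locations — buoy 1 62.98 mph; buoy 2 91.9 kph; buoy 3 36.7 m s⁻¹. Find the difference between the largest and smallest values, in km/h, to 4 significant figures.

buoy 1: 62.98 mph = 101.3565 km/h.
buoy 3: 36.7 m/s = 132.1200 km/h.
Spread: 132.1200 − 91.9000 = 40.22 km/h.

40.22 km/h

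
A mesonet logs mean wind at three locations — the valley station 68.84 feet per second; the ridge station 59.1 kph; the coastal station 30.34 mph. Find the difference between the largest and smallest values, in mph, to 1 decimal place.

the valley station: 68.84 ft/s = 46.936 mph.
the ridge station: 59.1 km/h = 36.723 mph.
Spread: 46.936 − 30.340 = 16.6 mph.

16.6 mph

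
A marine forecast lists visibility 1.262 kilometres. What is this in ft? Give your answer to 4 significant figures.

4140 ft

1 km = 3280.84 ft, so 1.262 × 3280.84 = 4140 ft.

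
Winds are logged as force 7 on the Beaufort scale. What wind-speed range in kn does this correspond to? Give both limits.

Beaufort 7 (near gale) spans 28–33 knots.

28 to 33 kt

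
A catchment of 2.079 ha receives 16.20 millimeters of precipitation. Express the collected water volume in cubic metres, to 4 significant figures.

336.8 cubic metres

Area: 2.079 ha = 20790 m².
1 mm over 1 m² is 1 L, so volume = 16.2 × 20790 = 336798 L = 336.8 m³.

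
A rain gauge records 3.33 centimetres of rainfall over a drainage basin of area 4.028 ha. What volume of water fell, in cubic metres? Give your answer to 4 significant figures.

1341 cubic metres

Depth: 3.33 cm × 10 = 33.3 mm.
Area: 4.028 ha = 40280 m².
1 mm over 1 m² is 1 L, so volume = 33.3 × 40280 = 1341324 L = 1341 m³.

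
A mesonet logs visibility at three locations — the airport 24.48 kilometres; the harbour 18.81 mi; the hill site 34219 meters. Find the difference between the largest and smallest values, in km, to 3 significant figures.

9.74 km

the harbour: 18.81 SM = 30.2718 km.
the hill site: 34219 m = 34.2190 km.
Spread: 34.2190 − 24.4800 = 9.74 km.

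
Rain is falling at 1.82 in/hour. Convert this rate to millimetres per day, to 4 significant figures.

1.82 in/hour × 25.4 mm/in × 24 hour/day = 1109 mm/day.

1109 mm/day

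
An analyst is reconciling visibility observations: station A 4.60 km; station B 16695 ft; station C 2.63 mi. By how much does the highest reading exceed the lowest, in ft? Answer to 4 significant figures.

station A: 4.60 km = 15091.86 ft.
station C: 2.63 SM = 13886.40 ft.
Spread: 16695.00 − 13886.40 = 2809 ft.

2809 ft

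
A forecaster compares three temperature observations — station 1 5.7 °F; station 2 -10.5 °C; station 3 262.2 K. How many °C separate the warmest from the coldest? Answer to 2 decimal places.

station 1: 5.7 °F = -14.611 °C.
station 3: 262.2 K = -10.950 °C.
Spread: (-10.500) − (-14.611) = 4.111 °C.

4.11 °C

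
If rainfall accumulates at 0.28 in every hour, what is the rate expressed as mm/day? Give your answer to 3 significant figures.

0.28 in/hour × 25.4 mm/in × 24 hour/day = 171 mm/day.

171 mm/day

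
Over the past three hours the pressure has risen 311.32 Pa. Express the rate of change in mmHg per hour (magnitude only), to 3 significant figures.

0.778 mmHg per hour

311.32 Pa / 3 h × 0.00750062 mmHg/Pa = 0.778 mmHg/h.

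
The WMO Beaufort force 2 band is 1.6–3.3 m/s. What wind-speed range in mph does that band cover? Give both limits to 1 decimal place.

1.6–3.3 m/s × 2.237 = 3.6–7.4 mph.

3.6 to 7.4 mph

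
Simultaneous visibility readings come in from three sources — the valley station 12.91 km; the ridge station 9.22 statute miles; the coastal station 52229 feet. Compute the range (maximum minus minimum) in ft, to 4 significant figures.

9873 ft

the valley station: 12.91 km = 42355.64 ft.
the ridge station: 9.22 SM = 48681.60 ft.
Spread: 52229.00 − 42355.64 = 9873 ft.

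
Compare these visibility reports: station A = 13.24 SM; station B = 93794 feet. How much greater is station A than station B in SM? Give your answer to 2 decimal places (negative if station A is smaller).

-4.52 SM

station B: 93794 ft = 17.7640 SM.
Difference: 13.2400 − 17.7640 = -4.52 SM.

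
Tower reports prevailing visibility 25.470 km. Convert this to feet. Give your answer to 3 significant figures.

1 km = 3280.84 ft, so 25.470 × 3280.84 = 83600 ft.

83600 ft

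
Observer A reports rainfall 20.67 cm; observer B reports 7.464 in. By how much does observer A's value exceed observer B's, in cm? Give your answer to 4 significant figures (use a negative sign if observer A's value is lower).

1.711 cm

observer B: 7.464 in = 18.95856 cm.
Difference: 20.67000 − 18.95856 = 1.711 cm.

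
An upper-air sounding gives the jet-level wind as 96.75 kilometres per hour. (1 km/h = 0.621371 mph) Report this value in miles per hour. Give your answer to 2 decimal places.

1 km/h = 0.621371 mph, so 96.75 × 0.621371 = 60.12 mph.

60.12 mph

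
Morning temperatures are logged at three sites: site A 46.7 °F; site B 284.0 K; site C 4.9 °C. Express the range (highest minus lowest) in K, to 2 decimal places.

5.95 K

site A: 46.7 °F = 8.167 °C.
site B: 284.0 K = 10.850 °C.
Spread: 10.850 − 4.900 = 5.950 °C.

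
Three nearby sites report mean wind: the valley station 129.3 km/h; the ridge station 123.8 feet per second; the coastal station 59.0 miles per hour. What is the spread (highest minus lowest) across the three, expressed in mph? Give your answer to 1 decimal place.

25.4 mph

the valley station: 129.3 km/h = 80.343 mph.
the ridge station: 123.8 ft/s = 84.409 mph.
Spread: 84.409 − 59.000 = 25.4 mph.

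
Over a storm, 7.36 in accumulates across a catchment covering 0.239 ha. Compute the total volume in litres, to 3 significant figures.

Depth: 7.36 in × 25.4 = 186.944 mm.
Area: 0.239 ha = 2390 m².
1 mm over 1 m² is 1 L, so volume = 186.944 × 2390 = 446796.16 L ≈ 447000 L.

447000 litres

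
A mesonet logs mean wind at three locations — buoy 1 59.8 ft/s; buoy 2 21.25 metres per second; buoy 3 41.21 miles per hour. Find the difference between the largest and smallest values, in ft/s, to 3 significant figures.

buoy 2: 21.25 m/s = 69.7178 ft/s.
buoy 3: 41.21 mph = 60.4413 ft/s.
Spread: 69.7178 − 59.8000 = 9.92 ft/s.

9.92 ft/s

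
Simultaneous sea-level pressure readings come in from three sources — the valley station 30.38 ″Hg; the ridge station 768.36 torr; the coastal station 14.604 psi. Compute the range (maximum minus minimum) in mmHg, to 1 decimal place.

16.4 mmHg

the valley station: 30.38 inHg = 771.652 mmHg.
the coastal station: 14.604 psi = 755.245 mmHg.
Spread: 771.652 − 755.245 = 16.4 mmHg.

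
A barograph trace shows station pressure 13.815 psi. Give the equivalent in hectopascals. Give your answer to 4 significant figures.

1 psi = 68.9476 hPa, so 13.815 × 68.9476 = 952.5 hPa.

952.5 hPa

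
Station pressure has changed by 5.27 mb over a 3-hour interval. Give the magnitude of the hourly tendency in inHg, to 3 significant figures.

0.0519 inHg per hour

5.27 mb / 3 h × 0.02953 inHg/mb = 0.0519 inHg/h.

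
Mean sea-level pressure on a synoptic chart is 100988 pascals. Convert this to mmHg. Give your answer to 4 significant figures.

1 Pa = 0.00750062 mmHg, so 100988 × 0.00750062 = 757.5 mmHg.

757.5 mmHg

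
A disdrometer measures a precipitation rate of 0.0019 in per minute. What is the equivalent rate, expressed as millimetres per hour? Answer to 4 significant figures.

2.896 mm/hour

0.0019 in/minute × 25.4 mm/in × 60 minute/hour = 2.896 mm/hour.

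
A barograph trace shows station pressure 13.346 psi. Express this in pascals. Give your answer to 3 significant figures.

1 psi = 6894.76 Pa, so 13.346 × 6894.76 = 92000 Pa.

92000 Pa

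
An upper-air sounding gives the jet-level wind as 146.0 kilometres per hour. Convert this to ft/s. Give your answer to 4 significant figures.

1 km/h = 0.911344 ft/s, so 146.0 × 0.911344 = 133.1 ft/s.

133.1 ft/s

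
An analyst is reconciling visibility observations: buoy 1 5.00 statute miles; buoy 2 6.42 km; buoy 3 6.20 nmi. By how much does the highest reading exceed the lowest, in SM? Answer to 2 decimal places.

3.15 SM

buoy 2: 6.42 km = 3.9892 SM.
buoy 3: 6.20 nmi = 7.1348 SM.
Spread: 7.1348 − 3.9892 = 3.15 SM.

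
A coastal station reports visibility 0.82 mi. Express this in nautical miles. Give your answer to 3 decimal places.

0.713 nmi

1 SM = 0.868976 nmi, so 0.82 × 0.868976 = 0.713 nmi.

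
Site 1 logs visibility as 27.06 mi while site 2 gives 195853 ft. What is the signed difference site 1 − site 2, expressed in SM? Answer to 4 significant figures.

site 2: 195853 ft = 37.0934 SM.
Difference: 27.0600 − 37.0934 = -10.03 SM.

-10.03 SM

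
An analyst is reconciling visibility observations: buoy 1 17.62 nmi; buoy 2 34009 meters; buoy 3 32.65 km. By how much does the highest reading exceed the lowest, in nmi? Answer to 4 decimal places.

buoy 2: 34009 m = 18.363391 nmi.
buoy 3: 32.65 km = 17.629590 nmi.
Spread: 18.363391 − 17.620000 = 0.7434 nmi.

0.7434 nmi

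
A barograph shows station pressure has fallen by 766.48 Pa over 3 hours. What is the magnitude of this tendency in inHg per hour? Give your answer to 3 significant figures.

766.48 Pa / 3 h × 0.0002953 inHg/Pa = 0.0754 inHg/h.

0.0754 inHg per hour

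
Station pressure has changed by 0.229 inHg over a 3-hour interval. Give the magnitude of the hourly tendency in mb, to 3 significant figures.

2.58 mb per hour

0.229 inHg / 3 h × 33.8639 mb/inHg = 2.58 mb/h.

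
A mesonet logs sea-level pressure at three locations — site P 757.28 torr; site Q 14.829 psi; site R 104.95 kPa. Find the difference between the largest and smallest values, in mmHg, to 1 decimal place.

29.9 mmHg

site Q: 14.829 psi = 766.881 mmHg.
site R: 104.95 kPa = 787.190 mmHg.
Spread: 787.190 − 757.280 = 29.9 mmHg.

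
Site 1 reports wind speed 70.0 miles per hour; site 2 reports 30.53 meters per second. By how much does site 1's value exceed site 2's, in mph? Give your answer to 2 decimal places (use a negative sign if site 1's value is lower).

site 2: 30.53 m/s = 68.2937 mph.
Difference: 70.0000 − 68.2937 = 1.71 mph.

1.71 mph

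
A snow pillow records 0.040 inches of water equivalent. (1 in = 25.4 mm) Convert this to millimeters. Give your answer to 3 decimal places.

1 in = 25.4 mm, so 0.040 × 25.4 = 1.016 mm.

1.016 mm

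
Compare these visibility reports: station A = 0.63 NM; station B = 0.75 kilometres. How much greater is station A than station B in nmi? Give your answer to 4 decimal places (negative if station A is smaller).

station B: 0.75 km = 0.404968 nmi.
Difference: 0.630000 − 0.404968 = 0.2250 nmi.

0.2250 nmi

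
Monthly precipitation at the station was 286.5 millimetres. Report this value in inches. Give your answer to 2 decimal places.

11.28 in

1 mm = 0.0393701 in, so 286.5 × 0.0393701 = 11.28 in.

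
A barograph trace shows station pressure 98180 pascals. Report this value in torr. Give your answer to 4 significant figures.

736.4 mmHg

1 Pa = 0.00750062 mmHg, so 98180 × 0.00750062 = 736.4 mmHg.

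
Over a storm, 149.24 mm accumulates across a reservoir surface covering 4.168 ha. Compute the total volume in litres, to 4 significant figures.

Area: 4.168 ha = 41680 m².
1 mm over 1 m² is 1 L, so volume = 149.24 × 41680 = 6220323.2 L ≈ 6220000 L.

6220000 litres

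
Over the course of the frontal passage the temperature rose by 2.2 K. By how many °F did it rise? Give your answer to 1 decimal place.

4.0 °F

Converting a difference, only the 9/5 scale factor applies: Δ°F = 2.2 × 1.8 = 4.0 °F.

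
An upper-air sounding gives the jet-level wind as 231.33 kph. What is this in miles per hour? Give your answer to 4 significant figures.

1 km/h = 0.621371 mph, so 231.33 × 0.621371 = 143.7 mph.

143.7 mph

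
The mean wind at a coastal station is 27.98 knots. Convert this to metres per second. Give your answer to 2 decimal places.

1 kt = 0.514444 m/s, so 27.98 × 0.514444 = 14.39 m/s.

14.39 m/s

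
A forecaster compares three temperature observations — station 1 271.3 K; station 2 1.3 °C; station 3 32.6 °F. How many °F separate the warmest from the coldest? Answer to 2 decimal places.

5.67 °F

station 1: 271.3 K = -1.850 °C.
station 3: 32.6 °F = 0.333 °C.
Spread: 1.300 − (-1.850) = 3.150 °C = 5.67 °F.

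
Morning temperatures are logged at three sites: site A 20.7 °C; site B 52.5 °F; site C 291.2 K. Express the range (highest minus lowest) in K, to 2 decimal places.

site B: 52.5 °F = 11.389 °C.
site C: 291.2 K = 18.050 °C.
Spread: 20.700 − 11.389 = 9.311 °C.

9.31 K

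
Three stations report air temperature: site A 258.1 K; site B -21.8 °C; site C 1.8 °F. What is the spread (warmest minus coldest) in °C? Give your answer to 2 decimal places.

6.75 °C

site A: 258.1 K = -15.050 °C.
site C: 1.8 °F = -16.778 °C.
Spread: (-15.050) − (-21.800) = 6.750 °C.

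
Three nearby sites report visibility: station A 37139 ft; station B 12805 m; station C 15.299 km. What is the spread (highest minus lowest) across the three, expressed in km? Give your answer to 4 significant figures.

3.979 km

station A: 37139 ft = 11.31997 km.
station B: 12805 m = 12.80500 km.
Spread: 15.29900 − 11.31997 = 3.979 km.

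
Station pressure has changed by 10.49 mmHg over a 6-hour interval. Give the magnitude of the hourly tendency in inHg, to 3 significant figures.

10.49 mmHg / 6 h × 0.0393701 inHg/mmHg = 0.0688 inHg/h.

0.0688 inHg per hour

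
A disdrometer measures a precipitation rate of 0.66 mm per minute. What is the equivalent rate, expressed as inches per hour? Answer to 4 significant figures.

0.66 mm/minute × 0.0393701 in/mm × 60 minute/hour = 1.559 in/hour.

1.559 in/hour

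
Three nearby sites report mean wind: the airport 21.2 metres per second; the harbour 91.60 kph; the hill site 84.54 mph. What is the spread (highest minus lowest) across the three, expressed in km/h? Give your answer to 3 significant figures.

the airport: 21.2 m/s = 76.320 km/h.
the hill site: 84.54 mph = 136.054 km/h.
Spread: 136.054 − 76.320 = 59.7 km/h.

59.7 km/h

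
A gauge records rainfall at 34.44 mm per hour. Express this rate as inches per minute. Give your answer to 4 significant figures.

0.02260 in/minute

34.44 mm/hour × 0.0393701 in/mm × 0.0166667 hour/minute = 0.02260 in/minute.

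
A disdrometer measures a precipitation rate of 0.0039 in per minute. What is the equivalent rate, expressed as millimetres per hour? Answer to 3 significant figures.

0.0039 in/minute × 25.4 mm/in × 60 minute/hour = 5.94 mm/hour.

5.94 mm/hour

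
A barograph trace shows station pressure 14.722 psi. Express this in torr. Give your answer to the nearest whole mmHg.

761 mmHg

1 psi = 51.7149 mmHg, so 14.722 × 51.7149 = 761 mmHg.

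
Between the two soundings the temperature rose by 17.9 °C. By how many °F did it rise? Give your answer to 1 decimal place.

A change of 1 °C equals a change of 1.8 °F: Δ°F = 17.9 × 1.8 = 32.2 °F.

32.2 °F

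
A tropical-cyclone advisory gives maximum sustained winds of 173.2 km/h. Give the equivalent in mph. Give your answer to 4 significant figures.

1 km/h = 0.621371 mph, so 173.2 × 0.621371 = 107.6 mph.

107.6 mph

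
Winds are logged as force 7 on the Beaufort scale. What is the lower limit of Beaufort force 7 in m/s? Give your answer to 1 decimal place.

13.9 m/s

Beaufort 7 (near gale) spans 13.9–17.1 m/s.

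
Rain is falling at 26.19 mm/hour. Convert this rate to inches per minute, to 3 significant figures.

0.0172 in/minute

26.19 mm/hour × 0.0393701 in/mm × 0.0166667 hour/minute = 0.0172 in/minute.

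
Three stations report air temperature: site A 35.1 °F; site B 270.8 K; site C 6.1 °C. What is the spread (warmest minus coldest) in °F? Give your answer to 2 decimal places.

15.21 °F

site A: 35.1 °F = 1.722 °C.
site B: 270.8 K = -2.350 °C.
Spread: 6.100 − (-2.350) = 8.450 °C = 15.21 °F.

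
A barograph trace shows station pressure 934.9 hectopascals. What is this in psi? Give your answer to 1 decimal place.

1 hPa = 0.0145038 psi, so 934.9 × 0.0145038 = 13.6 psi.

13.6 psi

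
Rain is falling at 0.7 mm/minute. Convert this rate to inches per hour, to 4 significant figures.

0.7 mm/minute × 0.0393701 in/mm × 60 minute/hour = 1.654 in/hour.

1.654 in/hour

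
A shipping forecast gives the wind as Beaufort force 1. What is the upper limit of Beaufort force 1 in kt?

3 kt

Beaufort 1 (light air) spans 1–3 knots.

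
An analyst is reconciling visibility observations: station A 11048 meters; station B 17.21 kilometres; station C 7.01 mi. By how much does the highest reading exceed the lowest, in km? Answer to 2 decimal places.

station A: 11048 m = 11.0480 km.
station C: 7.01 SM = 11.2815 km.
Spread: 17.2100 − 11.0480 = 6.16 km.

6.16 km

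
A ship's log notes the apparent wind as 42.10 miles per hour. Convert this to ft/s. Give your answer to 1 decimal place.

1 mph = 1.46667 ft/s, so 42.10 × 1.46667 = 61.7 ft/s.

61.7 ft/s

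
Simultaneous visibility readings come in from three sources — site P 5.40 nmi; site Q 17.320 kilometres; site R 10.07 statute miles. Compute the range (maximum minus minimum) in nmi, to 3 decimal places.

3.952 nmi

site Q: 17.320 km = 9.35205 nmi.
site R: 10.07 SM = 8.75059 nmi.
Spread: 9.35205 − 5.40000 = 3.952 nmi.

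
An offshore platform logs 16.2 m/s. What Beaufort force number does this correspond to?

Beaufort force 7

16.2 m/s lies in the Beaufort 7 band (near gale, 13.9–17.1 m/s).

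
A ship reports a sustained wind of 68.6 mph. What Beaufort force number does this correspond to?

Beaufort force 11

68.6 mph = 30.7 m/s, which is Beaufort 11 (violent storm, 28.5–32.6 m/s).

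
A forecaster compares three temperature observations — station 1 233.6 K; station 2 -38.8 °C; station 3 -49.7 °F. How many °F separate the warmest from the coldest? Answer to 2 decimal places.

11.86 °F

station 1: 233.6 K = -39.550 °C.
station 3: -49.7 °F = -45.389 °C.
Spread: (-38.800) − (-45.389) = 6.589 °C = 11.86 °F.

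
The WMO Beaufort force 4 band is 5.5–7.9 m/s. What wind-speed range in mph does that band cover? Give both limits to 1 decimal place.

12.3 to 17.7 mph

5.5–7.9 m/s × 2.237 = 12.3–17.7 mph.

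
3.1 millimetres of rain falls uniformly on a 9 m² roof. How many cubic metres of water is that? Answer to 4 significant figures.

0.02790 cubic metres

1 mm over 1 m² is 1 L, so volume = 3.1 × 9 = 27.9 L = 0.02790 m³.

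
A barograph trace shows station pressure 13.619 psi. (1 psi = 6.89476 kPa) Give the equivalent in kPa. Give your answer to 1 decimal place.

93.9 kPa

1 psi = 6.89476 kPa, so 13.619 × 6.89476 = 93.9 kPa.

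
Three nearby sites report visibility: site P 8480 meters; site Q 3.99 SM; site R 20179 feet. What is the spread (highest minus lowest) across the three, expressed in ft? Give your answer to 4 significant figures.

7643 ft

site P: 8480 m = 27821.52 ft.
site Q: 3.99 SM = 21067.20 ft.
Spread: 27821.52 − 20179.00 = 7643 ft.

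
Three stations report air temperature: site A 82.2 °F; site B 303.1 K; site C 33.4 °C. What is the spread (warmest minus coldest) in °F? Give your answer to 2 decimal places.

9.92 °F

site A: 82.2 °F = 27.889 °C.
site B: 303.1 K = 29.950 °C.
Spread: 33.400 − 27.889 = 5.511 °C = 9.92 °F.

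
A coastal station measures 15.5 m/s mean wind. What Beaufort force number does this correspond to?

Beaufort force 7

15.5 m/s lies in the Beaufort 7 band (near gale, 13.9–17.1 m/s).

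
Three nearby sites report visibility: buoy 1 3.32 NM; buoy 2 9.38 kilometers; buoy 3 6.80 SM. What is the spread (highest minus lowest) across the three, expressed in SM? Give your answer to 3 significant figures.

buoy 1: 3.32 nmi = 3.8206 SM.
buoy 2: 9.38 km = 5.8285 SM.
Spread: 6.8000 − 3.8206 = 2.98 SM.

2.98 SM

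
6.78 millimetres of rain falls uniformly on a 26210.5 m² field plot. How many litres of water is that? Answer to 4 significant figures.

1 mm over 1 m² is 1 L, so volume = 6.78 × 26210.5 = 177707.19 L ≈ 177700 L.

177700 litres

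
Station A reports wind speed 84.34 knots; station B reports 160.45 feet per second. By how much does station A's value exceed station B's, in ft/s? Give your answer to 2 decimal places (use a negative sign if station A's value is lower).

-18.10 ft/s

station A: 84.34 kt = 142.3499 ft/s.
Difference: 142.3499 − 160.4500 = -18.10 ft/s.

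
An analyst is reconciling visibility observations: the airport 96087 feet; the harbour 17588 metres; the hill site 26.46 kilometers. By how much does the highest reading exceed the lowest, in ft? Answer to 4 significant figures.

the harbour: 17588 m = 57703.41 ft.
the hill site: 26.46 km = 86811.02 ft.
Spread: 96087.00 − 57703.41 = 38380 ft.

38380 ft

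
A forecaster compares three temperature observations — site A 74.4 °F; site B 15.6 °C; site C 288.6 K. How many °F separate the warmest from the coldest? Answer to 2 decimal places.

14.59 °F

site A: 74.4 °F = 23.556 °C.
site C: 288.6 K = 15.450 °C.
Spread: 23.556 − 15.450 = 8.106 °C = 14.59 °F.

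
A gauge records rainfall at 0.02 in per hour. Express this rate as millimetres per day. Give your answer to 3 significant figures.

0.02 in/hour × 25.4 mm/in × 24 hour/day = 12.2 mm/day.

12.2 mm/day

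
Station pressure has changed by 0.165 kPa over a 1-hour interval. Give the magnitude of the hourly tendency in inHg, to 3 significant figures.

0.165 kPa / 1 h × 0.2953 inHg/kPa = 0.0487 inHg/h.

0.0487 inHg per hour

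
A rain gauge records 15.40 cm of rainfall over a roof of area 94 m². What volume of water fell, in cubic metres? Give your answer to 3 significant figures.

14.5 cubic metres

Depth: 15.40 cm × 10 = 154 mm.
1 mm over 1 m² is 1 L, so volume = 154 × 94 = 14476 L = 14.5 m³.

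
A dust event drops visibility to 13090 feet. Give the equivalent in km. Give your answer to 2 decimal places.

3.99 km

1 ft = 0.0003048 km, so 13090 × 0.0003048 = 3.99 km.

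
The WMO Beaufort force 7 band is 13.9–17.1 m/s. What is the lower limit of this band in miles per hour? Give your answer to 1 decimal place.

31.1 mph

13.9–17.1 m/s × 2.237 = 31.1–38.3 mph.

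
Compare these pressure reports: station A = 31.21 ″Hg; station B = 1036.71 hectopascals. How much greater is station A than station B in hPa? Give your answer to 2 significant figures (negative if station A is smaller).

station A: 31.21 inHg = 1056.89 hPa.
Difference: 1056.89 − 1036.71 = 20 hPa.

20 hPa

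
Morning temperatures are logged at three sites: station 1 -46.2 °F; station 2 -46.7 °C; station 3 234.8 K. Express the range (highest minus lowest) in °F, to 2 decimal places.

station 1: -46.2 °F = -43.444 °C.
station 3: 234.8 K = -38.350 °C.
Spread: (-38.350) − (-46.700) = 8.350 °C = 15.03 °F.

15.03 °F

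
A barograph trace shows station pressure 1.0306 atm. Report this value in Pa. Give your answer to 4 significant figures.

1 atm = 101325 Pa, so 1.0306 × 101325 = 104400 Pa.

104400 Pa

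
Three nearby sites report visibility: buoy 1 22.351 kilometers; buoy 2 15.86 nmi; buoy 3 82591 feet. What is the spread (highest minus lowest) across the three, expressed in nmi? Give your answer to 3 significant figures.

buoy 1: 22.351 km = 12.0686 nmi.
buoy 3: 82591 ft = 13.5927 nmi.
Spread: 15.8600 − 12.0686 = 3.79 nmi.

3.79 nmi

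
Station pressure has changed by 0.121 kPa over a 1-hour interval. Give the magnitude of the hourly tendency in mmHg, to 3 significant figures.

0.908 mmHg per hour

0.121 kPa / 1 h × 7.50062 mmHg/kPa = 0.908 mmHg/h.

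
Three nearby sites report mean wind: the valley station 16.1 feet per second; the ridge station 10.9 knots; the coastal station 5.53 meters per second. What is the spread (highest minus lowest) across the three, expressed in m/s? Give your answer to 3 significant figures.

0.700 m/s

the valley station: 16.1 ft/s = 4.90728 m/s.
the ridge station: 10.9 kt = 5.60744 m/s.
Spread: 5.60744 − 4.90728 = 0.700 m/s.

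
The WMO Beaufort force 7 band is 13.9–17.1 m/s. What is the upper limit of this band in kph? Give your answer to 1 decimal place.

61.6 km/h

13.9–17.1 m/s × 3.6 = 50.0–61.6 km/h.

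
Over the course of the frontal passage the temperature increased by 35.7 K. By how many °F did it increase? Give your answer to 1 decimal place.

64.3 °F

Converting a difference, only the 9/5 scale factor applies: Δ°F = 35.7 × 1.8 = 64.3 °F.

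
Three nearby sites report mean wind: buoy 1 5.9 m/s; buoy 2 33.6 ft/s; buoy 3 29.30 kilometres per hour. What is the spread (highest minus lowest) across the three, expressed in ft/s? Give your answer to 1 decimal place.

14.2 ft/s

buoy 1: 5.9 m/s = 19.357 ft/s.
buoy 3: 29.30 km/h = 26.702 ft/s.
Spread: 33.600 − 19.357 = 14.2 ft/s.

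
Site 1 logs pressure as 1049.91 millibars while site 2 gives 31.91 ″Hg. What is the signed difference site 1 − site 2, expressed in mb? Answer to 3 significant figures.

site 2: 31.91 inHg = 1080.597 mb.
Difference: 1049.910 − 1080.597 = -30.7 mb.

-30.7 mb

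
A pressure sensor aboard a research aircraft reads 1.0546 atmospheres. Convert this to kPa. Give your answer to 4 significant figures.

1 atm = 101.325 kPa, so 1.0546 × 101.325 = 106.9 kPa.

106.9 kPa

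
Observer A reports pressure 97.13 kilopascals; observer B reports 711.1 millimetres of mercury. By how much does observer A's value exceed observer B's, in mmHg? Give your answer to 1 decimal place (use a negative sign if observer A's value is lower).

17.4 mmHg

observer A: 97.13 kPa = 728.535 mmHg.
Difference: 728.535 − 711.100 = 17.4 mmHg.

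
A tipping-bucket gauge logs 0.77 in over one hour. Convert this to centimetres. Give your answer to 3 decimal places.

1 in = 2.54 cm, so 0.77 × 2.54 = 1.956 cm.

1.956 cm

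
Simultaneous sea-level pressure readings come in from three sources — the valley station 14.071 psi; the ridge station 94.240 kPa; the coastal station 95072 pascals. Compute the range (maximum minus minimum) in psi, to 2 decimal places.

the ridge station: 94.240 kPa = 13.6684 psi.
the coastal station: 95072 Pa = 13.7890 psi.
Spread: 14.0710 − 13.6684 = 0.40 psi.

0.40 psi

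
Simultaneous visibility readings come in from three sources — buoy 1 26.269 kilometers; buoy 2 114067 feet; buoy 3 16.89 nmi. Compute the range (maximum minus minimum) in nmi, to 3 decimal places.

4.589 nmi

buoy 1: 26.269 km = 14.18413 nmi.
buoy 2: 114067 ft = 18.77301 nmi.
Spread: 18.77301 − 14.18413 = 4.589 nmi.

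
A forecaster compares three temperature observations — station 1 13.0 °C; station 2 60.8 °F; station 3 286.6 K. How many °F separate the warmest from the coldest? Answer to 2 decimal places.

5.40 °F

station 2: 60.8 °F = 16.000 °C.
station 3: 286.6 K = 13.450 °C.
Spread: 16.000 − 13.000 = 3.000 °C = 5.40 °F.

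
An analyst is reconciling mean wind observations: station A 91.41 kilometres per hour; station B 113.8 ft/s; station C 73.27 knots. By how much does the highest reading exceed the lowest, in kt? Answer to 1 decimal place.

station A: 91.41 km/h = 49.357 kt.
station B: 113.8 ft/s = 67.425 kt.
Spread: 73.270 − 49.357 = 23.9 kt.

23.9 kt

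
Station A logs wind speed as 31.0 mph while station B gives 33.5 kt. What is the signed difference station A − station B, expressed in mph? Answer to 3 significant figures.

station B: 33.5 kt = 38.5511 mph.
Difference: 31.0000 − 38.5511 = -7.55 mph.

-7.55 mph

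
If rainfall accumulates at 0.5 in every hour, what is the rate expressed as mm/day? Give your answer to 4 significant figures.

304.8 mm/day

0.5 in/hour × 25.4 mm/in × 24 hour/day = 304.8 mm/day.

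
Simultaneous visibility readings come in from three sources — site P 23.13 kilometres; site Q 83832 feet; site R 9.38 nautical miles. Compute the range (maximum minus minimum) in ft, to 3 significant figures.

site P: 23.13 km = 75885.83 ft.
site R: 9.38 nmi = 56993.96 ft.
Spread: 83832.00 − 56993.96 = 26800 ft.

26800 ft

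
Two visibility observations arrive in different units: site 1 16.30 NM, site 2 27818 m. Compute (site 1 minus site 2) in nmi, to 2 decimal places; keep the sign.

1.28 nmi

site 2: 27818 m = 15.0205 nmi.
Difference: 16.3000 − 15.0205 = 1.28 nmi.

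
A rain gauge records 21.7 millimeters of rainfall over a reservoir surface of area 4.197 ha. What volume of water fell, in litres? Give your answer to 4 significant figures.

910700 litres

Area: 4.197 ha = 41970 m².
1 mm over 1 m² is 1 L, so volume = 21.7 × 41970 = 910749 L ≈ 910700 L.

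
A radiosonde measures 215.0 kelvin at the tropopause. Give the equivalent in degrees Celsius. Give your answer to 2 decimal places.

-58.15 °C

°C = 215.0 − 273.15 = -58.15 °C.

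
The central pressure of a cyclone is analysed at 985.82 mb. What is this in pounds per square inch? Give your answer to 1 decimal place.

14.3 psi

1 mb = 0.0145038 psi, so 985.82 × 0.0145038 = 14.3 psi.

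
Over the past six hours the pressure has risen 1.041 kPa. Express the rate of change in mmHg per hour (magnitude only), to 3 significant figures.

1.041 kPa / 6 h × 7.50062 mmHg/kPa = 1.30 mmHg/h.

1.30 mmHg per hour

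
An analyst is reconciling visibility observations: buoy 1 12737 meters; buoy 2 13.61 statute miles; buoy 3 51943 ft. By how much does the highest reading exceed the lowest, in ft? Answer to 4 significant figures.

30070 ft

buoy 1: 12737 m = 41788.06 ft.
buoy 2: 13.61 SM = 71860.80 ft.
Spread: 71860.80 − 41788.06 = 30070 ft.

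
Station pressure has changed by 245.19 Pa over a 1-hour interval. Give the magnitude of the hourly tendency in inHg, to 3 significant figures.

245.19 Pa / 1 h × 0.0002953 inHg/Pa = 0.0724 inHg/h.

0.0724 inHg per hour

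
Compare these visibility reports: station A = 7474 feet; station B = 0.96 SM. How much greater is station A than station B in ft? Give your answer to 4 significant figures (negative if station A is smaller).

2405 ft

station B: 0.96 SM = 5068.80 ft.
Difference: 7474.00 − 5068.80 = 2405 ft.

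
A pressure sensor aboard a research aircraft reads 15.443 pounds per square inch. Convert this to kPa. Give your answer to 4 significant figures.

106.5 kPa

1 psi = 6.89476 kPa, so 15.443 × 6.89476 = 106.5 kPa.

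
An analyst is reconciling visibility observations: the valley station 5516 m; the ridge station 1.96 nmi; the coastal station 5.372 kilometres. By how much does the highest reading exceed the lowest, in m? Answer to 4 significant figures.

1886 m

the ridge station: 1.96 nmi = 3629.92 m.
the coastal station: 5.372 km = 5372.00 m.
Spread: 5516.00 − 3629.92 = 1886 m.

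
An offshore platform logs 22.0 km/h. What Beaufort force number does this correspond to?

Beaufort force 4

22.0 km/h = 6.1 m/s, which is Beaufort 4 (moderate breeze, 5.5–7.9 m/s).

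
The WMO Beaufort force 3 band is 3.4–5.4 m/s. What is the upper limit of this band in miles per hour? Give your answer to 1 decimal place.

3.4–5.4 m/s × 2.237 = 7.6–12.1 mph.

12.1 mph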